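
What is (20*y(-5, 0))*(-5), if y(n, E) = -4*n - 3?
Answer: -1700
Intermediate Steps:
y(n, E) = -3 - 4*n
(20*y(-5, 0))*(-5) = (20*(-3 - 4*(-5)))*(-5) = (20*(-3 + 20))*(-5) = (20*17)*(-5) = 340*(-5) = -1700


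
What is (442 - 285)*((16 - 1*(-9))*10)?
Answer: 39250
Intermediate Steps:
(442 - 285)*((16 - 1*(-9))*10) = 157*((16 + 9)*10) = 157*(25*10) = 157*250 = 39250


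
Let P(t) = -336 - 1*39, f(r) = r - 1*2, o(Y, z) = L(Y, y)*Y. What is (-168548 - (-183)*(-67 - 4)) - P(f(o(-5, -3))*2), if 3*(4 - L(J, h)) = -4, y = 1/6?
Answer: -181166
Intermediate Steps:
y = ⅙ ≈ 0.16667
L(J, h) = 16/3 (L(J, h) = 4 - ⅓*(-4) = 4 + 4/3 = 16/3)
o(Y, z) = 16*Y/3
f(r) = -2 + r (f(r) = r - 2 = -2 + r)
P(t) = -375 (P(t) = -336 - 39 = -375)
(-168548 - (-183)*(-67 - 4)) - P(f(o(-5, -3))*2) = (-168548 - (-183)*(-67 - 4)) - 1*(-375) = (-168548 - (-183)*(-71)) + 375 = (-168548 - 1*12993) + 375 = (-168548 - 12993) + 375 = -181541 + 375 = -181166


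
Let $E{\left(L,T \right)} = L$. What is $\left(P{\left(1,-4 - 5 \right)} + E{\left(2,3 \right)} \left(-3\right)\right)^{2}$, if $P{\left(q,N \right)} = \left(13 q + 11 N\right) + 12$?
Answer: $6400$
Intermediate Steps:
$P{\left(q,N \right)} = 12 + 11 N + 13 q$ ($P{\left(q,N \right)} = \left(11 N + 13 q\right) + 12 = 12 + 11 N + 13 q$)
$\left(P{\left(1,-4 - 5 \right)} + E{\left(2,3 \right)} \left(-3\right)\right)^{2} = \left(\left(12 + 11 \left(-4 - 5\right) + 13 \cdot 1\right) + 2 \left(-3\right)\right)^{2} = \left(\left(12 + 11 \left(-4 - 5\right) + 13\right) - 6\right)^{2} = \left(\left(12 + 11 \left(-9\right) + 13\right) - 6\right)^{2} = \left(\left(12 - 99 + 13\right) - 6\right)^{2} = \left(-74 - 6\right)^{2} = \left(-80\right)^{2} = 6400$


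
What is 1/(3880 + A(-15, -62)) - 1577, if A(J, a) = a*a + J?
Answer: -12157092/7709 ≈ -1577.0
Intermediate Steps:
A(J, a) = J + a² (A(J, a) = a² + J = J + a²)
1/(3880 + A(-15, -62)) - 1577 = 1/(3880 + (-15 + (-62)²)) - 1577 = 1/(3880 + (-15 + 3844)) - 1577 = 1/(3880 + 3829) - 1577 = 1/7709 - 1577 = -12157092/7709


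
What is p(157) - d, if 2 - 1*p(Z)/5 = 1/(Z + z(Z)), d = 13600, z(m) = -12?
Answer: -394111/29 ≈ -13590.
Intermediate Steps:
p(Z) = 10 - 5/(-12 + Z) (p(Z) = 10 - 5/(Z - 12) = 10 - 5/(-12 + Z))
p(157) - d = 5*(-25 + 2*157)/(-12 + 157) - 1*13600 = 5*(-25 + 314)/145 - 13600 = 5*(1/145)*289 - 13600 = 289/29 - 13600 = -394111/29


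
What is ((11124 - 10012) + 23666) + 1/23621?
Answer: 585281139/23621 ≈ 24778.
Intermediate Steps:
((11124 - 10012) + 23666) + 1/23621 = (1112 + 23666) + 1/23621 = 24778 + 1/23621 = 585281139/23621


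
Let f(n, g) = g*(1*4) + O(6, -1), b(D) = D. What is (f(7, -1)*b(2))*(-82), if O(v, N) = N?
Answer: 820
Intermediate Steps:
f(n, g) = -1 + 4*g (f(n, g) = g*(1*4) - 1 = g*4 - 1 = 4*g - 1 = -1 + 4*g)
(f(7, -1)*b(2))*(-82) = ((-1 + 4*(-1))*2)*(-82) = ((-1 - 4)*2)*(-82) = -5*2*(-82) = -10*(-82) = 820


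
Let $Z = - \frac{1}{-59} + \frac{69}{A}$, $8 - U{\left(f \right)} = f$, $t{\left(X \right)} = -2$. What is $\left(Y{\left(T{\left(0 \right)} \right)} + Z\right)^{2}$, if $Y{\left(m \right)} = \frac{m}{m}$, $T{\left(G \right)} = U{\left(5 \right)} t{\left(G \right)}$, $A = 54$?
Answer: $\frac{5938969}{1127844} \approx 5.2658$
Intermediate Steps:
$U{\left(f \right)} = 8 - f$
$T{\left(G \right)} = -6$ ($T{\left(G \right)} = \left(8 - 5\right) \left(-2\right) = 3 \left(-2\right) = -6$)
$Y{\left(m \right)} = 1$
$Z = \frac{1375}{1062}$ ($Z = - \frac{1}{-59} + \frac{69}{54} = \left(-1\right) \left(- \frac{1}{59}\right) + 69 \cdot \frac{1}{54} = \frac{1}{59} + \frac{23}{18} = \frac{1375}{1062} \approx 1.2947$)
$\left(Y{\left(T{\left(0 \right)} \right)} + Z\right)^{2} = \left(1 + \frac{1375}{1062}\right)^{2} = \left(\frac{2437}{1062}\right)^{2} = \frac{5938969}{1127844}$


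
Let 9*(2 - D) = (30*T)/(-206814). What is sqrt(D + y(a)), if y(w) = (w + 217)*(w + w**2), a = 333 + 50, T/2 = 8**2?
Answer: sqrt(943585233980312258)/103407 ≈ 9393.8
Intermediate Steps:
T = 128 (T = 2*8**2 = 2*64 = 128)
a = 383
D = 621082/310221 (D = 2 - 30*128/(9*(-206814)) = 2 - 1280*(-1)/(3*206814) = 2 - 1/9*(-640/34469) = 2 + 640/310221 = 621082/310221 ≈ 2.0021)
y(w) = (217 + w)*(w + w**2)
sqrt(D + y(a)) = sqrt(621082/310221 + 383*(217 + 383**2 + 218*383)) = sqrt(621082/310221 + 383*(217 + 146689 + 83494)) = sqrt(621082/310221 + 383*230400) = sqrt(621082/310221 + 88243200) = sqrt(27374894368282/310221) = sqrt(943585233980312258)/103407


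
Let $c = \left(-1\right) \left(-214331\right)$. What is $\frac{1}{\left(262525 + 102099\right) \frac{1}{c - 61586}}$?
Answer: $\frac{152745}{364624} \approx 0.41891$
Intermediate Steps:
$c = 214331$
$\frac{1}{\left(262525 + 102099\right) \frac{1}{c - 61586}} = \frac{1}{\left(262525 + 102099\right) \frac{1}{214331 - 61586}} = \frac{1}{364624 \cdot \frac{1}{152745}} = \frac{1}{\frac{364624}{152745}} = \frac{152745}{364624}$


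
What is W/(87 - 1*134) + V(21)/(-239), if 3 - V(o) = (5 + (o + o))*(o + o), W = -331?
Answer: 171746/11233 ≈ 15.289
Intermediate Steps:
V(o) = 3 - 2*o*(5 + 2*o) (V(o) = 3 - (5 + (o + o))*(o + o) = 3 - (5 + 2*o)*2*o = 3 - 2*o*(5 + 2*o))
W/(87 - 1*134) + V(21)/(-239) = -331/(87 - 1*134) + (3 - 10*21 - 4*21**2)/(-239) = -331/(87 - 134) + (3 - 210 - 4*441)*(-1/239) = -331/(-47) + (3 - 210 - 1764)*(-1/239) = -331*(-1/47) - 1971*(-1/239) = 331/47 + 1971/239 = 171746/11233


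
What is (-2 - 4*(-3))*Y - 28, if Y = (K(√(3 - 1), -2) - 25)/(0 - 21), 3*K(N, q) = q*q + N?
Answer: -1054/63 - 10*√2/63 ≈ -16.955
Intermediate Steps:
K(N, q) = N/3 + q²/3 (K(N, q) = (q*q + N)/3 = (q² + N)/3 = (N + q²)/3 = N/3 + q²/3)
Y = 71/63 - √2/63 (Y = ((√(3 - 1)/3 + (⅓)*(-2)²) - 25)/(0 - 21) = ((√2/3 + (⅓)*4) - 25)/(-21) = ((√2/3 + 4/3) - 25)*(-1/21) = ((4/3 + √2/3) - 25)*(-1/21) = (-71/3 + √2/3)*(-1/21) = 71/63 - √2/63 ≈ 1.1045)
(-2 - 4*(-3))*Y - 28 = (-2 - 4*(-3))*(71/63 - √2/63) - 28 = (-2 + 12)*(71/63 - √2/63) - 28 = 10*(71/63 - √2/63) - 28 = (710/63 - 10*√2/63) - 28 = -1054/63 - 10*√2/63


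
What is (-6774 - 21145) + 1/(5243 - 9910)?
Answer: -130297974/4667 ≈ -27919.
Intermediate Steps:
(-6774 - 21145) + 1/(5243 - 9910) = -27919 + 1/(-4667) = -27919 - 1/4667 = -130297974/4667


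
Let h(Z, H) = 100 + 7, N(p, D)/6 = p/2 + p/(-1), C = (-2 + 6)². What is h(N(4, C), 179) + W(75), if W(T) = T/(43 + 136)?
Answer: 19228/179 ≈ 107.42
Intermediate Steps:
C = 16 (C = 4² = 16)
N(p, D) = -3*p (N(p, D) = 6*(p/2 + p/(-1)) = 6*(p*(½) + p*(-1)) = 6*(p/2 - p) = 6*(-p/2) = -3*p)
W(T) = T/179
h(Z, H) = 107
h(N(4, C), 179) + W(75) = 107 + (1/179)*75 = 107 + 75/179 = 19228/179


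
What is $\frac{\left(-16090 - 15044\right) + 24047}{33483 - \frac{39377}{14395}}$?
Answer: $- \frac{102017365}{481948408} \approx -0.21168$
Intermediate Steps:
$\frac{\left(-16090 - 15044\right) + 24047}{33483 - \frac{39377}{14395}} = \frac{-31134 + 24047}{33483 - \frac{39377}{14395}} = - \frac{7087}{33483 - \frac{39377}{14395}} = - \frac{7087}{\frac{481948408}{14395}} = \left(-7087\right) \frac{14395}{481948408} = - \frac{102017365}{481948408}$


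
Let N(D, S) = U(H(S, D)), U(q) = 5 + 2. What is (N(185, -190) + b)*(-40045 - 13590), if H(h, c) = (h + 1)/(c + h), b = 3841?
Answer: -206387480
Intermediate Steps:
H(h, c) = (1 + h)/(c + h)
U(q) = 7
N(D, S) = 7
(N(185, -190) + b)*(-40045 - 13590) = (7 + 3841)*(-40045 - 13590) = 3848*(-53635) = -206387480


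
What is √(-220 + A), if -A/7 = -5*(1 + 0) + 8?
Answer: I*√241 ≈ 15.524*I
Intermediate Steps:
A = -21 (A = -7*(-5*(1 + 0) + 8) = -7*(-5*1 + 8) = -7*(-5 + 8) = -7*3 = -21)
√(-220 + A) = √(-220 - 21) = √(-241) = I*√241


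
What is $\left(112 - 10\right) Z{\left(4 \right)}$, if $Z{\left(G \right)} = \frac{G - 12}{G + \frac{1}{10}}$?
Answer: $- \frac{8160}{41} \approx -199.02$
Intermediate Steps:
$Z{\left(G \right)} = \frac{-12 + G}{\frac{1}{10} + G}$ ($Z{\left(G \right)} = \frac{-12 + G}{G + \frac{1}{10}} = \frac{-12 + G}{\frac{1}{10} + G}$)
$\left(112 - 10\right) Z{\left(4 \right)} = \left(112 - 10\right) \frac{10 \left(-12 + 4\right)}{1 + 10 \cdot 4} = 102 \cdot 10 \frac{1}{1 + 40} \left(-8\right) = 102 \cdot 10 \cdot \frac{1}{41} \left(-8\right) = 102 \left(- \frac{80}{41}\right) = - \frac{8160}{41}$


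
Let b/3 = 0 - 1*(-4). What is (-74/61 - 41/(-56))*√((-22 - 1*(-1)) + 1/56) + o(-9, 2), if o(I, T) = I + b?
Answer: 3 - 8215*I*√658/95648 ≈ 3.0 - 2.2032*I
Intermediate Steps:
b = 12 (b = 3*(0 - 1*(-4)) = 3*(0 + 4) = 3*4 = 12)
o(I, T) = 12 + I (o(I, T) = I + 12 = 12 + I)
(-74/61 - 41/(-56))*√((-22 - 1*(-1)) + 1/56) + o(-9, 2) = (-74/61 - 41/(-56))*√((-22 - 1*(-1)) + 1/56) + (12 - 9) = (-74*1/61 - 41*(-1/56))*√((-22 + 1) + 1/56) + 3 = (-74/61 + 41/56)*√(-21 + 1/56) + 3 = -8215*I*√658/95648 + 3 = 3 - 8215*I*√658/95648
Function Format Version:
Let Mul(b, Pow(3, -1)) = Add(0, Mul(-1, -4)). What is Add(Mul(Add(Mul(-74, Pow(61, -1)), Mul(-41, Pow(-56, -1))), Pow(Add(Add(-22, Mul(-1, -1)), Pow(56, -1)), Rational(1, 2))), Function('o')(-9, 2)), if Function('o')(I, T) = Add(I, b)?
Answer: Add(3, Mul(Rational(-8215, 95648), I, Pow(658, Rational(1, 2)))) ≈ Add(3.0000, Mul(-2.2032, I))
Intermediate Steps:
b = 12 (b = Mul(3, Add(0, Mul(-1, -4))) = Mul(3, Add(0, 4)) = Mul(3, 4) = 12)
Function('o')(I, T) = Add(12, I) (Function('o')(I, T) = Add(I, 12) = Add(12, I))
Add(Mul(Add(Mul(-74, Pow(61, -1)), Mul(-41, Pow(-56, -1))), Pow(Add(Add(-22, Mul(-1, -1)), Pow(56, -1)), Rational(1, 2))), Function('o')(-9, 2)) = Add(Mul(Add(Mul(-74, Pow(61, -1)), Mul(-41, Pow(-56, -1))), Pow(Add(Add(-22, Mul(-1, -1)), Pow(56, -1)), Rational(1, 2))), Add(12, -9)) = Add(Mul(Add(Mul(-74, Rational(1, 61)), Mul(-41, Rational(-1, 56))), Pow(Add(Add(-22, 1), Rational(1, 56)), Rational(1, 2))), 3) = Add(Mul(Add(Rational(-74, 61), Rational(41, 56)), Pow(Add(-21, Rational(1, 56)), Rational(1, 2))), 3) = Add(Mul(Rational(-1643, 3416), Pow(Rational(-1175, 56), Rational(1, 2))), 3) = Add(Mul(Rational(-1643, 3416), Mul(Rational(5, 28), I, Pow(658, Rational(1, 2)))), 3) = Add(Mul(Rational(-8215, 95648), I, Pow(658, Rational(1, 2))), 3) = Add(3, Mul(Rational(-8215, 95648), I, Pow(658, Rational(1, 2))))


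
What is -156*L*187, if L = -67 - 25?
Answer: 2683824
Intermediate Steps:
L = -92
-156*L*187 = -156*(-92)*187 = 14352*187 = 2683824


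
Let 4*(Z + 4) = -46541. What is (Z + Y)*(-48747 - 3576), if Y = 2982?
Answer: 1811893167/4 ≈ 4.5297e+8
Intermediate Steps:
Z = -46557/4 (Z = -4 + (1/4)*(-46541) = -4 - 46541/4 = -46557/4 ≈ -11639.)
(Z + Y)*(-48747 - 3576) = (-46557/4 + 2982)*(-48747 - 3576) = -34629/4*(-52323) = 1811893167/4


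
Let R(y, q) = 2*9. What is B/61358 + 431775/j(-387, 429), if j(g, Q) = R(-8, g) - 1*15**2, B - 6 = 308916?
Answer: -1468272422/705617 ≈ -2080.8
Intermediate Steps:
B = 308922 (B = 6 + 308916 = 308922)
R(y, q) = 18
j(g, Q) = -207 (j(g, Q) = 18 - 1*15**2 = 18 - 1*225 = 18 - 225 = -207)
B/61358 + 431775/j(-387, 429) = 308922/61358 + 431775/(-207) = 308922*(1/61358) + 431775*(-1/207) = 154461/30679 - 47975/23 = -1468272422/705617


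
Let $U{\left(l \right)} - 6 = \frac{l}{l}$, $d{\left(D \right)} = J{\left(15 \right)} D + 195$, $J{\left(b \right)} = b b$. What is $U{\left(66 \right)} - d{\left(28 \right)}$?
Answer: $-6488$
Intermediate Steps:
$J{\left(b \right)} = b^{2}$
$d{\left(D \right)} = 195 + 225 D$ ($d{\left(D \right)} = 15^{2} D + 195 = 225 D + 195 = 195 + 225 D$)
$U{\left(l \right)} = 7$ ($U{\left(l \right)} = 6 + \frac{l}{l} = 6 + 1 = 7$)
$U{\left(66 \right)} - d{\left(28 \right)} = 7 - \left(195 + 225 \cdot 28\right) = 7 - \left(195 + 6300\right) = 7 - 6495 = -6488$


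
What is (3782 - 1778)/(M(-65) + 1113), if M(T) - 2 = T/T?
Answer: 167/93 ≈ 1.7957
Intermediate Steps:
M(T) = 3 (M(T) = 2 + T/T = 2 + 1 = 3)
(3782 - 1778)/(M(-65) + 1113) = (3782 - 1778)/(3 + 1113) = 2004/1116 = 2004*(1/1116) = 167/93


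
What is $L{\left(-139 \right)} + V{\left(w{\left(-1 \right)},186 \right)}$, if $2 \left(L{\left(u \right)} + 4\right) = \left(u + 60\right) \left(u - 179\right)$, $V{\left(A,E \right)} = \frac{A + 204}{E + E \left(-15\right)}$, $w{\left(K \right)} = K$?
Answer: $\frac{4671175}{372} \approx 12557.0$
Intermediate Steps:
$V{\left(A,E \right)} = - \frac{204 + A}{14 E}$ ($V{\left(A,E \right)} = \frac{204 + A}{E - 15 E} = \frac{204 + A}{\left(-14\right) E} = \left(204 + A\right) \left(- \frac{1}{14 E}\right) = - \frac{204 + A}{14 E}$)
$L{\left(u \right)} = -4 + \frac{\left(-179 + u\right) \left(60 + u\right)}{2}$ ($L{\left(u \right)} = -4 + \frac{\left(u + 60\right) \left(u - 179\right)}{2} = -4 + \frac{\left(60 + u\right) \left(-179 + u\right)}{2} = -4 + \frac{\left(-179 + u\right) \left(60 + u\right)}{2}$)
$L{\left(-139 \right)} + V{\left(w{\left(-1 \right)},186 \right)} = \left(-5374 + \frac{\left(-139\right)^{2}}{2} - - \frac{16541}{2}\right) + \frac{-204 - -1}{14 \cdot 186} = \left(-5374 + \frac{1}{2} \cdot 19321 + \frac{16541}{2}\right) + \frac{1}{14} \cdot \frac{1}{186} \left(-204 + 1\right) = \left(-5374 + \frac{19321}{2} + \frac{16541}{2}\right) + \frac{1}{14} \cdot \frac{1}{186} \left(-203\right) = 12557 - \frac{29}{372} = \frac{4671175}{372}$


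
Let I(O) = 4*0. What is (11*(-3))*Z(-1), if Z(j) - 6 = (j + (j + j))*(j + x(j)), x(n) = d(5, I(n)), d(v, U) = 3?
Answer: 0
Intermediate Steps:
I(O) = 0
x(n) = 3
Z(j) = 6 + 3*j*(3 + j) (Z(j) = 6 + (j + (j + j))*(j + 3) = 6 + (j + 2*j)*(3 + j) = 6 + (3*j)*(3 + j) = 6 + 3*j*(3 + j))
(11*(-3))*Z(-1) = (11*(-3))*(6 + 3*(-1)² + 9*(-1)) = -33*(6 + 3*1 - 9) = -33*(6 + 3 - 9) = -33*0 = 0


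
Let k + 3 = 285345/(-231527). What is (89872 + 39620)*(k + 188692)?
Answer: 5657028011658936/231527 ≈ 2.4434e+10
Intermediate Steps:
k = -979926/231527 (k = -3 + 285345/(-231527) = -3 + 285345*(-1/231527) = -3 - 285345/231527 = -979926/231527 ≈ -4.2324)
(89872 + 39620)*(k + 188692) = (89872 + 39620)*(-979926/231527 + 188692) = 129492*(43686312758/231527) = 5657028011658936/231527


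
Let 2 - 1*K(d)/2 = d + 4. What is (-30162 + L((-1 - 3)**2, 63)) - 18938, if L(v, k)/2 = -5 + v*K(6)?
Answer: -49622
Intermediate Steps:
K(d) = -4 - 2*d (K(d) = 4 - 2*(d + 4) = 4 - 2*(4 + d) = 4 + (-8 - 2*d) = -4 - 2*d)
L(v, k) = -10 - 32*v (L(v, k) = 2*(-5 + v*(-4 - 2*6)) = 2*(-5 + v*(-4 - 12)) = 2*(-5 + v*(-16)) = 2*(-5 - 16*v) = -10 - 32*v)
(-30162 + L((-1 - 3)**2, 63)) - 18938 = (-30162 + (-10 - 32*(-1 - 3)**2)) - 18938 = (-30162 + (-10 - 32*(-4)**2)) - 18938 = (-30162 + (-10 - 32*16)) - 18938 = (-30162 + (-10 - 512)) - 18938 = (-30162 - 522) - 18938 = -30684 - 18938 = -49622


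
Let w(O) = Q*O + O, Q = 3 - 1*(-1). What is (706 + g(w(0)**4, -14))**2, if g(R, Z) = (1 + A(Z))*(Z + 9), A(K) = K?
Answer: 594441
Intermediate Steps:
Q = 4 (Q = 3 + 1 = 4)
w(O) = 5*O (w(O) = 4*O + O = 5*O)
g(R, Z) = (1 + Z)*(9 + Z) (g(R, Z) = (1 + Z)*(Z + 9) = (1 + Z)*(9 + Z))
(706 + g(w(0)**4, -14))**2 = (706 + (9 + (-14)**2 + 10*(-14)))**2 = (706 + (9 + 196 - 140))**2 = (706 + 65)**2 = 771**2 = 594441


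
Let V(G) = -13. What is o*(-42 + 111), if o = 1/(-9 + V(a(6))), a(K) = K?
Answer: -69/22 ≈ -3.1364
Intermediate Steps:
o = -1/22 (o = 1/(-9 - 13) = 1/(-22) = -1/22 ≈ -0.045455)
o*(-42 + 111) = -(-42 + 111)/22 = -1/22*69 = -69/22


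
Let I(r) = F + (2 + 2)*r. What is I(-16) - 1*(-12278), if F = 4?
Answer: 12218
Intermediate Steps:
I(r) = 4 + 4*r (I(r) = 4 + (2 + 2)*r = 4 + 4*r)
I(-16) - 1*(-12278) = (4 + 4*(-16)) - 1*(-12278) = (4 - 64) + 12278 = -60 + 12278 = 12218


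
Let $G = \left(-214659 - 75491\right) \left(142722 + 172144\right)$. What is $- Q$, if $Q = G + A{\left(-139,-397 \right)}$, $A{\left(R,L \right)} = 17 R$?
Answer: $91358372263$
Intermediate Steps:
$G = -91358369900$ ($G = \left(-290150\right) 314866 = -91358369900$)
$Q = -91358372263$ ($Q = -91358369900 + 17 \left(-139\right) = -91358369900 - 2363 = -91358372263$)
$- Q = \left(-1\right) \left(-91358372263\right) = 91358372263$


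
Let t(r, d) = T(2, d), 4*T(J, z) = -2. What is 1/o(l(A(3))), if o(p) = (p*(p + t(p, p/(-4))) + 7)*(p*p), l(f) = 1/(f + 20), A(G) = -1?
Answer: 260642/5037 ≈ 51.745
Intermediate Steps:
T(J, z) = -½ (T(J, z) = (¼)*(-2) = -½)
l(f) = 1/(20 + f)
t(r, d) = -½
o(p) = p²*(7 + p*(-½ + p)) (o(p) = (p*(p - ½) + 7)*(p*p) = (p*(-½ + p) + 7)*p² = (7 + p*(-½ + p))*p² = p²*(7 + p*(-½ + p)))
1/o(l(A(3))) = 1/((1/(20 - 1))²*(7 + (1/(20 - 1))² - 1/(2*(20 - 1)))) = 1/((1/19)²*(7 + (1/19)² - ½/19)) = 1/((1/19)²*(7 + (1/19)² - ½*1/19)) = 1/((7 + 1/361 - 1/38)/361) = 1/((1/361)*(5037/722)) = 1/(5037/260642) = 260642/5037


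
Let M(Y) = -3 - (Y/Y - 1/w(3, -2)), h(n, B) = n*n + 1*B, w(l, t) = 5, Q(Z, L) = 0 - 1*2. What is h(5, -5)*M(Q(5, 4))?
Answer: -76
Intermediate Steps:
Q(Z, L) = -2 (Q(Z, L) = 0 - 2 = -2)
h(n, B) = B + n² (h(n, B) = n² + B = B + n²)
M(Y) = -19/5 (M(Y) = -3 - (Y/Y - 1/5) = -3 - (1 - 1*⅕) = -3 - (1 - ⅕) = -3 - 1*⅘ = -3 - ⅘ = -19/5)
h(5, -5)*M(Q(5, 4)) = (-5 + 5²)*(-19/5) = (-5 + 25)*(-19/5) = 20*(-19/5) = -76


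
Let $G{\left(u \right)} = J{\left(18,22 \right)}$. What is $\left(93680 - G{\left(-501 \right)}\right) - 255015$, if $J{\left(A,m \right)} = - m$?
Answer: $-161313$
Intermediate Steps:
$G{\left(u \right)} = -22$ ($G{\left(u \right)} = \left(-1\right) 22 = -22$)
$\left(93680 - G{\left(-501 \right)}\right) - 255015 = \left(93680 - -22\right) - 255015 = \left(93680 + 22\right) - 255015 = 93702 - 255015 = -161313$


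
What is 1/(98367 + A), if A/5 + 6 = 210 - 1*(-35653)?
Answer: 1/277652 ≈ 3.6016e-6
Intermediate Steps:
A = 179285 (A = -30 + 5*(210 - 1*(-35653)) = -30 + 5*(210 + 35653) = -30 + 5*35863 = -30 + 179315 = 179285)
1/(98367 + A) = 1/(98367 + 179285) = 1/277652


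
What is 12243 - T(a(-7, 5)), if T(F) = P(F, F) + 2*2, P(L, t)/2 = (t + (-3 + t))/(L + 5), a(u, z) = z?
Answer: 61188/5 ≈ 12238.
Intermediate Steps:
P(L, t) = 2*(-3 + 2*t)/(5 + L) (P(L, t) = 2*((t + (-3 + t))/(L + 5)) = 2*((-3 + 2*t)/(5 + L)) = 2*(-3 + 2*t)/(5 + L))
T(F) = 4 + 2*(-3 + 2*F)/(5 + F) (T(F) = 2*(-3 + 2*F)/(5 + F) + 2*2 = 2*(-3 + 2*F)/(5 + F) + 4 = 4 + 2*(-3 + 2*F)/(5 + F))
12243 - T(a(-7, 5)) = 12243 - 2*(7 + 4*5)/(5 + 5) = 12243 - 2*(7 + 20)/10 = 12243 - 2*27/10 = 12243 - 1*27/5 = 12243 - 27/5 = 61188/5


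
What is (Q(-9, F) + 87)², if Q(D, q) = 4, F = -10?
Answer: 8281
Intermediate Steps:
(Q(-9, F) + 87)² = (4 + 87)² = 91² = 8281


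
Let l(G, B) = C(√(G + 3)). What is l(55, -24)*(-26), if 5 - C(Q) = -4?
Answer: -234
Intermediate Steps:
C(Q) = 9 (C(Q) = 5 - 1*(-4) = 5 + 4 = 9)
l(G, B) = 9
l(55, -24)*(-26) = 9*(-26) = -234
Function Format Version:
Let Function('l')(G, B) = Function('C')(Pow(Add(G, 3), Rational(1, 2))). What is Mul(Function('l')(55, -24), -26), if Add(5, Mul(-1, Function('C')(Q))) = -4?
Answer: -234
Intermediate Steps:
Function('C')(Q) = 9 (Function('C')(Q) = Add(5, Mul(-1, -4)) = Add(5, 4) = 9)
Function('l')(G, B) = 9
Mul(Function('l')(55, -24), -26) = Mul(9, -26) = -234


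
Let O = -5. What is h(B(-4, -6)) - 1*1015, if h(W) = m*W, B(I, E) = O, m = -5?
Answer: -990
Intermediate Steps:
B(I, E) = -5
h(W) = -5*W
h(B(-4, -6)) - 1*1015 = -5*(-5) - 1*1015 = 25 - 1015 = -990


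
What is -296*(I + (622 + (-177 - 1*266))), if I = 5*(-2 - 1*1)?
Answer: -48544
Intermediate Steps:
I = -15 (I = 5*(-2 - 1) = 5*(-3) = -15)
-296*(I + (622 + (-177 - 1*266))) = -296*(-15 + (622 + (-177 - 1*266))) = -296*(-15 + (622 + (-177 - 266))) = -296*(-15 + (622 - 443)) = -296*(-15 + 179) = -296*164 = -48544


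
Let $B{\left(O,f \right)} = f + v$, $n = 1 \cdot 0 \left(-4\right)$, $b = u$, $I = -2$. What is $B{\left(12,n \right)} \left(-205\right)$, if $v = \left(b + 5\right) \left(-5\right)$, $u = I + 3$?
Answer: $6150$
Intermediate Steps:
$u = 1$ ($u = -2 + 3 = 1$)
$b = 1$
$n = 0$ ($n = 0 \left(-4\right) = 0$)
$v = -30$ ($v = \left(1 + 5\right) \left(-5\right) = 6 \left(-5\right) = -30$)
$B{\left(O,f \right)} = -30 + f$ ($B{\left(O,f \right)} = f - 30 = -30 + f$)
$B{\left(12,n \right)} \left(-205\right) = \left(-30 + 0\right) \left(-205\right) = \left(-30\right) \left(-205\right) = 6150$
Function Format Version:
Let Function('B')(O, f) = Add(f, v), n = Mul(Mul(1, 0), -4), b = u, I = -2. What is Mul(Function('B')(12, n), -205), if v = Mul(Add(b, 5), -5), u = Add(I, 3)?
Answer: 6150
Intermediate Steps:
u = 1 (u = Add(-2, 3) = 1)
b = 1
n = 0 (n = Mul(0, -4) = 0)
v = -30 (v = Mul(Add(1, 5), -5) = Mul(6, -5) = -30)
Function('B')(O, f) = Add(-30, f) (Function('B')(O, f) = Add(f, -30) = Add(-30, f))
Mul(Function('B')(12, n), -205) = Mul(Add(-30, 0), -205) = Mul(-30, -205) = 6150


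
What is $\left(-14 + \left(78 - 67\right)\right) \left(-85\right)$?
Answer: $255$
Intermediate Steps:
$\left(-14 + \left(78 - 67\right)\right) \left(-85\right) = \left(-14 + 11\right) \left(-85\right) = \left(-3\right) \left(-85\right) = 255$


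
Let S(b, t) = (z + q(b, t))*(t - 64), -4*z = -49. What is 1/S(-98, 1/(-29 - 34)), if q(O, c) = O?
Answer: 36/197617 ≈ 0.00018217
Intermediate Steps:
z = 49/4 (z = -¼*(-49) = 49/4 ≈ 12.250)
S(b, t) = (-64 + t)*(49/4 + b) (S(b, t) = (49/4 + b)*(t - 64) = (49/4 + b)*(-64 + t) = (-64 + t)*(49/4 + b))
1/S(-98, 1/(-29 - 34)) = 1/(-784 - 64*(-98) + 49/(4*(-29 - 34)) - 98/(-29 - 34)) = 1/(-784 + 6272 + (49/4)/(-63) - 98/(-63)) = 1/(-784 + 6272 + (49/4)*(-1/63) - 98*(-1/63)) = 1/(-784 + 6272 - 7/36 + 14/9) = 1/(197617/36) = 36/197617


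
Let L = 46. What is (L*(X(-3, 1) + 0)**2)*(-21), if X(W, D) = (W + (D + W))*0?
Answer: 0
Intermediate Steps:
X(W, D) = 0 (X(W, D) = (D + 2*W)*0 = 0)
(L*(X(-3, 1) + 0)**2)*(-21) = (46*(0 + 0)**2)*(-21) = (46*0**2)*(-21) = (46*0)*(-21) = 0*(-21) = 0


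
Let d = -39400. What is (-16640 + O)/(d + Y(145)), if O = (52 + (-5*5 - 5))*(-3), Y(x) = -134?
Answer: 8353/19767 ≈ 0.42257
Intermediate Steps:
O = -66 (O = (52 + (-25 - 5))*(-3) = (52 - 30)*(-3) = 22*(-3) = -66)
(-16640 + O)/(d + Y(145)) = (-16640 - 66)/(-39400 - 134) = -16706/(-39534) = -16706*(-1/39534) = 8353/19767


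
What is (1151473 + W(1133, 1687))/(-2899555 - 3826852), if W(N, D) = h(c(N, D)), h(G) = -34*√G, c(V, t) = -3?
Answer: -1151473/6726407 + 2*I*√3/395671 ≈ -0.17119 + 8.755e-6*I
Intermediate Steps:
W(N, D) = -34*I*√3
(1151473 + W(1133, 1687))/(-2899555 - 3826852) = (1151473 - 34*I*√3)/(-2899555 - 3826852) = (1151473 - 34*I*√3)/(-6726407) = (1151473 - 34*I*√3)*(-1/6726407) = -1151473/6726407 + 2*I*√3/395671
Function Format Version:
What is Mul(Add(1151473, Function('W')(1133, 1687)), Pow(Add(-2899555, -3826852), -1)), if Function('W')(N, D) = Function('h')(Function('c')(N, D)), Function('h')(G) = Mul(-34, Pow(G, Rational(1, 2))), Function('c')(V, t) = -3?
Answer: Add(Rational(-1151473, 6726407), Mul(Rational(2, 395671), I, Pow(3, Rational(1, 2)))) ≈ Add(-0.17119, Mul(8.7550e-6, I))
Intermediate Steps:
Function('W')(N, D) = Mul(-34, I, Pow(3, Rational(1, 2))) (Function('W')(N, D) = Mul(-34, Pow(-3, Rational(1, 2))) = Mul(-34, Mul(I, Pow(3, Rational(1, 2)))) = Mul(-34, I, Pow(3, Rational(1, 2))))
Mul(Add(1151473, Function('W')(1133, 1687)), Pow(Add(-2899555, -3826852), -1)) = Mul(Add(1151473, Mul(-34, I, Pow(3, Rational(1, 2)))), Pow(Add(-2899555, -3826852), -1)) = Mul(Add(1151473, Mul(-34, I, Pow(3, Rational(1, 2)))), Pow(-6726407, -1)) = Mul(Add(1151473, Mul(-34, I, Pow(3, Rational(1, 2)))), Rational(-1, 6726407)) = Add(Rational(-1151473, 6726407), Mul(Rational(2, 395671), I, Pow(3, Rational(1, 2))))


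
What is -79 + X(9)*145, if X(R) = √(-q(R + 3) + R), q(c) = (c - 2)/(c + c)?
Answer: -79 + 145*√309/6 ≈ 345.81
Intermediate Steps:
q(c) = (-2 + c)/(2*c) (q(c) = (-2 + c)/((2*c)) = (-2 + c)*(1/(2*c)) = (-2 + c)/(2*c))
X(R) = √(R - (1 + R)/(2*(3 + R))) (X(R) = √(-(-2 + (R + 3))/(2*(R + 3)) + R) = √(-(-2 + (3 + R))/(2*(3 + R)) + R) = √(-(1 + R)/(2*(3 + R)) + R) = √(R - (1 + R)/(2*(3 + R))))
-79 + X(9)*145 = -79 + (√2*√((-1 - 1*9 + 2*9*(3 + 9))/(3 + 9))/2)*145 = -79 + (√2*√((-1 - 9 + 2*9*12)/12)/2)*145 = -79 + (√2*√((-1 - 9 + 216)/12)/2)*145 = -79 + (√2*√((1/12)*206)/2)*145 = -79 + (√2*√(103/6)/2)*145 = -79 + (√2*(√618/6)/2)*145 = -79 + (√309/6)*145 = -79 + 145*√309/6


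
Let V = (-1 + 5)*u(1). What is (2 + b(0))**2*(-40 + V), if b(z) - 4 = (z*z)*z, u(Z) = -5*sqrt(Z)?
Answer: -2160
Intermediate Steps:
b(z) = 4 + z**3 (b(z) = 4 + (z*z)*z = 4 + z**2*z = 4 + z**3)
V = -20 (V = (-1 + 5)*(-5*sqrt(1)) = 4*(-5*1) = 4*(-5) = -20)
(2 + b(0))**2*(-40 + V) = (2 + (4 + 0**3))**2*(-40 - 20) = (2 + (4 + 0))**2*(-60) = (2 + 4)**2*(-60) = 6**2*(-60) = 36*(-60) = -2160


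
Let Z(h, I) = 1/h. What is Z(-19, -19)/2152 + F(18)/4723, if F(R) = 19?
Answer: 772149/193114024 ≈ 0.0039984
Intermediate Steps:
Z(-19, -19)/2152 + F(18)/4723 = 1/(-19*2152) + 19/4723 = -1/19*1/2152 + 19*(1/4723) = -1/40888 + 19/4723 = 772149/193114024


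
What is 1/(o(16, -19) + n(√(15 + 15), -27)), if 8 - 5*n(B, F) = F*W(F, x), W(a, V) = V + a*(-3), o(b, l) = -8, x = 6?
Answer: 5/2317 ≈ 0.0021580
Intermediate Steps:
W(a, V) = V - 3*a
n(B, F) = 8/5 - F*(6 - 3*F)/5
1/(o(16, -19) + n(√(15 + 15), -27)) = 1/(-8 + (8/5 + (⅗)*(-27)*(-2 - 27))) = 1/(-8 + (8/5 + (⅗)*(-27)*(-29))) = 1/(-8 + (8/5 + 2349/5)) = 1/(-8 + 2357/5) = 1/(2317/5) = 5/2317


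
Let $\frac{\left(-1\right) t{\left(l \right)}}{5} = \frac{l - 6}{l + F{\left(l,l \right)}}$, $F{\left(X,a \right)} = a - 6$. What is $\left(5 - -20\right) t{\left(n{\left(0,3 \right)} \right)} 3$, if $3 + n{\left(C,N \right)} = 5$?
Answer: $-750$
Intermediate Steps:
$F{\left(X,a \right)} = -6 + a$ ($F{\left(X,a \right)} = a - 6 = -6 + a$)
$n{\left(C,N \right)} = 2$ ($n{\left(C,N \right)} = -3 + 5 = 2$)
$t{\left(l \right)} = - \frac{5 \left(-6 + l\right)}{-6 + 2 l}$ ($t{\left(l \right)} = - 5 \frac{l - 6}{l + \left(-6 + l\right)} = - 5 \frac{-6 + l}{-6 + 2 l} = - \frac{5 \left(-6 + l\right)}{-6 + 2 l}$)
$\left(5 - -20\right) t{\left(n{\left(0,3 \right)} \right)} 3 = \left(5 - -20\right) \frac{5 \left(6 - 2\right)}{2 \left(-3 + 2\right)} 3 = \left(5 + 20\right) \frac{5 \left(6 - 2\right)}{2 \left(-1\right)} 3 = 25 \cdot \frac{5}{2} \left(-1\right) 4 \cdot 3 = 25 \left(-10\right) 3 = \left(-250\right) 3 = -750$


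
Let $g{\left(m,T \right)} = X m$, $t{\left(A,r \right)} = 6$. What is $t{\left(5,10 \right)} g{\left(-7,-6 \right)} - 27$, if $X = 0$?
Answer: $-27$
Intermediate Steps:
$g{\left(m,T \right)} = 0$ ($g{\left(m,T \right)} = 0 m = 0$)
$t{\left(5,10 \right)} g{\left(-7,-6 \right)} - 27 = 6 \cdot 0 - 27 = 0 - 27 = -27$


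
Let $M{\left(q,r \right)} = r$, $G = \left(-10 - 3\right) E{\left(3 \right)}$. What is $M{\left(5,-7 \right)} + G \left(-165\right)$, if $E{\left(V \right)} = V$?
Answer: $6428$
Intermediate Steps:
$G = -39$ ($G = \left(-10 - 3\right) 3 = \left(-13\right) 3 = -39$)
$M{\left(5,-7 \right)} + G \left(-165\right) = -7 - -6435 = -7 + 6435 = 6428$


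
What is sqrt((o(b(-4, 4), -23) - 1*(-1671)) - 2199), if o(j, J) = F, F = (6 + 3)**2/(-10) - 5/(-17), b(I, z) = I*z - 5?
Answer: I*sqrt(15484790)/170 ≈ 23.147*I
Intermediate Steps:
b(I, z) = -5 + I*z
F = -1327/170 (F = 9**2*(-1/10) - 5*(-1/17) = 81*(-1/10) + 5/17 = -81/10 + 5/17 = -1327/170 ≈ -7.8059)
o(j, J) = -1327/170
sqrt((o(b(-4, 4), -23) - 1*(-1671)) - 2199) = sqrt((-1327/170 - 1*(-1671)) - 2199) = sqrt((-1327/170 + 1671) - 2199) = sqrt(282743/170 - 2199) = sqrt(-91087/170) = I*sqrt(15484790)/170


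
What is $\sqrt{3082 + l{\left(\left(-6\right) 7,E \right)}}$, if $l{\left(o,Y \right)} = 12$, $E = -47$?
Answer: $\sqrt{3094} \approx 55.624$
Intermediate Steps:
$\sqrt{3082 + l{\left(\left(-6\right) 7,E \right)}} = \sqrt{3082 + 12} = \sqrt{3094}$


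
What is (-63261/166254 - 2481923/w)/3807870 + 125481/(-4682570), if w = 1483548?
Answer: -16233266134264624789/605764022789262914280 ≈ -0.026798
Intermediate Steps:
(-63261/166254 - 2481923/w)/3807870 + 125481/(-4682570) = (-63261/166254 - 2481923/1483548)/3807870 + 125481/(-4682570) = (-63261*1/166254 - 2481923*1/1483548)*(1/3807870) + 125481*(-1/4682570) = (-1917/5038 - 2481923/1483548)*(1/3807870) - 125481/4682570 = -697631345/339732492*1/3807870 - 125481/4682570 = -139526269/258731432862408 - 125481/4682570 = -16233266134264624789/605764022789262914280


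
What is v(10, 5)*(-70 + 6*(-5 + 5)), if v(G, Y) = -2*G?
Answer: 1400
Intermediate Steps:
v(10, 5)*(-70 + 6*(-5 + 5)) = (-2*10)*(-70 + 6*(-5 + 5)) = -20*(-70 + 6*0) = -20*(-70 + 0) = -20*(-70) = 1400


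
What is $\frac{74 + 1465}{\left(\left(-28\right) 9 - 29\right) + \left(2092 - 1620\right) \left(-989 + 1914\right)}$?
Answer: $\frac{1539}{436319} \approx 0.0035272$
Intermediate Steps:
$\frac{74 + 1465}{\left(\left(-28\right) 9 - 29\right) + \left(2092 - 1620\right) \left(-989 + 1914\right)} = \frac{1539}{\left(-252 - 29\right) + 472 \cdot 925} = \frac{1539}{-281 + 436600} = \frac{1539}{436319}$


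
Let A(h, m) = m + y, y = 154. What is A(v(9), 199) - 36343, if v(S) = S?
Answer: -35990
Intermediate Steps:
A(h, m) = 154 + m (A(h, m) = m + 154 = 154 + m)
A(v(9), 199) - 36343 = (154 + 199) - 36343 = 353 - 36343 = -35990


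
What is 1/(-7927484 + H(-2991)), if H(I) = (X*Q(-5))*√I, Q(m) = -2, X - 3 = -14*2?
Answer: -1981871/15711252511939 - 25*I*√2991/31422505023878 ≈ -1.2614e-7 - 4.3512e-11*I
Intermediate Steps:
X = -25 (X = 3 - 14*2 = 3 - 28 = -25)
H(I) = 50*√I (H(I) = (-25*(-2))*√I = 50*√I)
1/(-7927484 + H(-2991)) = 1/(-7927484 + 50*√(-2991)) = 1/(-7927484 + 50*(I*√2991)) = 1/(-7927484 + 50*I*√2991)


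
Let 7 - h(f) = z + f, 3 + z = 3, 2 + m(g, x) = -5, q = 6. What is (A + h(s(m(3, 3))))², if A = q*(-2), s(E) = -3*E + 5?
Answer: 961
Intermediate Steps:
m(g, x) = -7 (m(g, x) = -2 - 5 = -7)
z = 0 (z = -3 + 3 = 0)
s(E) = 5 - 3*E
h(f) = 7 - f (h(f) = 7 - (0 + f) = 7 - f)
A = -12 (A = 6*(-2) = -12)
(A + h(s(m(3, 3))))² = (-12 + (7 - (5 - 3*(-7))))² = (-12 + (7 - (5 + 21)))² = (-12 + (7 - 1*26))² = (-12 + (7 - 26))² = (-12 - 19)² = (-31)² = 961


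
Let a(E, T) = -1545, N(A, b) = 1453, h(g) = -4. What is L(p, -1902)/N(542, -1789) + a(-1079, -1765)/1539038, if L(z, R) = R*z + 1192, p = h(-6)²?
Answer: -45003716005/2236222214 ≈ -20.125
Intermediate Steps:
p = 16 (p = (-4)² = 16)
L(z, R) = 1192 + R*z
L(p, -1902)/N(542, -1789) + a(-1079, -1765)/1539038 = (1192 - 1902*16)/1453 - 1545/1539038 = (1192 - 30432)*(1/1453) - 1545*1/1539038 = -29240*1/1453 - 1545/1539038 = -29240/1453 - 1545/1539038 = -45003716005/2236222214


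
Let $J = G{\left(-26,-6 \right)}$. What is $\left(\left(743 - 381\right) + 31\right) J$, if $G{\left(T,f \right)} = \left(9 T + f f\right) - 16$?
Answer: $-84102$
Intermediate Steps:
$G{\left(T,f \right)} = -16 + f^{2} + 9 T$ ($G{\left(T,f \right)} = \left(9 T + f^{2}\right) - 16 = \left(f^{2} + 9 T\right) - 16 = -16 + f^{2} + 9 T$)
$J = -214$ ($J = -16 + \left(-6\right)^{2} + 9 \left(-26\right) = -16 + 36 - 234 = -214$)
$\left(\left(743 - 381\right) + 31\right) J = \left(\left(743 - 381\right) + 31\right) \left(-214\right) = \left(362 + 31\right) \left(-214\right) = 393 \left(-214\right) = -84102$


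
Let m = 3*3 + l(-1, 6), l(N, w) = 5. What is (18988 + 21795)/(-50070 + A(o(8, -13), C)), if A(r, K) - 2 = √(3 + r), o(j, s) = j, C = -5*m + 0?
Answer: -2041923244/2506804613 - 40783*√11/2506804613 ≈ -0.81461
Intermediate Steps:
m = 14 (m = 3*3 + 5 = 9 + 5 = 14)
C = -70 (C = -5*14 + 0 = -70 + 0 = -70)
A(r, K) = 2 + √(3 + r)
(18988 + 21795)/(-50070 + A(o(8, -13), C)) = (18988 + 21795)/(-50070 + (2 + √(3 + 8))) = 40783/(-50070 + (2 + √11)) = 40783/(-50068 + √11)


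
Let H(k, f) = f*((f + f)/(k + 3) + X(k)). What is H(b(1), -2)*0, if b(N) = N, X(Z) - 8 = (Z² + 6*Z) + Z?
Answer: 0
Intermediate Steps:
X(Z) = 8 + Z² + 7*Z (X(Z) = 8 + ((Z² + 6*Z) + Z) = 8 + (Z² + 7*Z) = 8 + Z² + 7*Z)
H(k, f) = f*(8 + k² + 7*k + 2*f/(3 + k)) (H(k, f) = f*((f + f)/(k + 3) + (8 + k² + 7*k)) = f*((2*f)/(3 + k) + (8 + k² + 7*k)) = f*(2*f/(3 + k) + (8 + k² + 7*k)) = f*(8 + k² + 7*k + 2*f/(3 + k)))
H(b(1), -2)*0 = -2*(24 + 1³ + 2*(-2) + 10*1² + 29*1)/(3 + 1)*0 = -2*(24 + 1 - 4 + 10*1 + 29)/4*0 = -2*¼*(24 + 1 - 4 + 10 + 29)*0 = -2*¼*60*0 = -30*0 = 0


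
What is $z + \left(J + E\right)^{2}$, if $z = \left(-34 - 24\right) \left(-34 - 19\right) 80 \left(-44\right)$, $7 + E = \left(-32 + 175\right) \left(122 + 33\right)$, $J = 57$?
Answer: $482685745$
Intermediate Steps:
$E = 22158$ ($E = -7 + \left(-32 + 175\right) \left(122 + 33\right) = -7 + 143 \cdot 155 = -7 + 22165 = 22158$)
$z = -10820480$ ($z = \left(-58\right) \left(-53\right) 80 \left(-44\right) = 3074 \cdot 80 \left(-44\right) = 245920 \left(-44\right) = -10820480$)
$z + \left(J + E\right)^{2} = -10820480 + \left(57 + 22158\right)^{2} = -10820480 + 22215^{2} = -10820480 + 493506225 = 482685745$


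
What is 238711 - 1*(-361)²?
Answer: 108390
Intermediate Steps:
238711 - 1*(-361)² = 238711 - 1*130321 = 238711 - 130321 = 108390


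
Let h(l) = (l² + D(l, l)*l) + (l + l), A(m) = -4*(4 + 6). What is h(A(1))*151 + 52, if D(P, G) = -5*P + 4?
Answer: -1002588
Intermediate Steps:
A(m) = -40 (A(m) = -4*10 = -40)
D(P, G) = 4 - 5*P
h(l) = l² + 2*l + l*(4 - 5*l) (h(l) = (l² + (4 - 5*l)*l) + (l + l) = (l² + l*(4 - 5*l)) + 2*l = l² + 2*l + l*(4 - 5*l))
h(A(1))*151 + 52 = (2*(-40)*(3 - 2*(-40)))*151 + 52 = (2*(-40)*(3 + 80))*151 + 52 = (2*(-40)*83)*151 + 52 = -6640*151 + 52 = -1002640 + 52 = -1002588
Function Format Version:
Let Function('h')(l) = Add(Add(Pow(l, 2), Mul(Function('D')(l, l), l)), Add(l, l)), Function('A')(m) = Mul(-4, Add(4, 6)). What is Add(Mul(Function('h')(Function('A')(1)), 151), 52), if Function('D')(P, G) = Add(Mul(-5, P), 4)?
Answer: -1002588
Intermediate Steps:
Function('A')(m) = -40 (Function('A')(m) = Mul(-4, 10) = -40)
Function('D')(P, G) = Add(4, Mul(-5, P))
Function('h')(l) = Add(Pow(l, 2), Mul(2, l), Mul(l, Add(4, Mul(-5, l)))) (Function('h')(l) = Add(Add(Pow(l, 2), Mul(Add(4, Mul(-5, l)), l)), Add(l, l)) = Add(Add(Pow(l, 2), Mul(l, Add(4, Mul(-5, l)))), Mul(2, l)) = Add(Pow(l, 2), Mul(2, l), Mul(l, Add(4, Mul(-5, l)))))
Add(Mul(Function('h')(Function('A')(1)), 151), 52) = Add(Mul(Mul(2, -40, Add(3, Mul(-2, -40))), 151), 52) = Add(Mul(Mul(2, -40, Add(3, 80)), 151), 52) = Add(Mul(Mul(2, -40, 83), 151), 52) = Add(Mul(-6640, 151), 52) = Add(-1002640, 52) = -1002588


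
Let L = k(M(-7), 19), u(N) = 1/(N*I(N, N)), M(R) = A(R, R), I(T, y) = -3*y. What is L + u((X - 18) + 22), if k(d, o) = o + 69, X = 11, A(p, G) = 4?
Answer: 59399/675 ≈ 87.999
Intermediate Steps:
M(R) = 4
u(N) = -1/(3*N²) (u(N) = 1/(N*(-3*N)) = 1/(-3*N²) = -1/(3*N²))
k(d, o) = 69 + o
L = 88 (L = 69 + 19 = 88)
L + u((X - 18) + 22) = 88 - 1/(3*((11 - 18) + 22)²) = 88 - 1/(3*(-7 + 22)²) = 88 - ⅓/15² = 88 - ⅓*1/225 = 88 - 1/675 = 59399/675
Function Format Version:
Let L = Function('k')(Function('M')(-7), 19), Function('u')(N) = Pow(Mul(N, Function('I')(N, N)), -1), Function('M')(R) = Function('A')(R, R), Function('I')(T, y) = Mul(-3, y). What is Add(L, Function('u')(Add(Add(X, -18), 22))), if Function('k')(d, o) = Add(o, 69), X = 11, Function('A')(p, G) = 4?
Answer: Rational(59399, 675) ≈ 87.999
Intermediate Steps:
Function('M')(R) = 4
Function('u')(N) = Mul(Rational(-1, 3), Pow(N, -2)) (Function('u')(N) = Pow(Mul(N, Mul(-3, N)), -1) = Pow(Mul(-3, Pow(N, 2)), -1) = Mul(Rational(-1, 3), Pow(N, -2)))
Function('k')(d, o) = Add(69, o)
L = 88 (L = Add(69, 19) = 88)
Add(L, Function('u')(Add(Add(X, -18), 22))) = Add(88, Mul(Rational(-1, 3), Pow(Add(Add(11, -18), 22), -2))) = Add(88, Mul(Rational(-1, 3), Pow(Add(-7, 22), -2))) = Add(88, Mul(Rational(-1, 3), Pow(15, -2))) = Add(88, Mul(Rational(-1, 3), Rational(1, 225))) = Add(88, Rational(-1, 675)) = Rational(59399, 675)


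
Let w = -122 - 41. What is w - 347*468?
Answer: -162559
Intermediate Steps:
w = -163
w - 347*468 = -163 - 347*468 = -163 - 162396 = -162559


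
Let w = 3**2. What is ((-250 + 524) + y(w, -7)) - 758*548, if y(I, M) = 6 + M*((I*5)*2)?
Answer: -415734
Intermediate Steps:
w = 9
y(I, M) = 6 + 10*I*M (y(I, M) = 6 + M*((5*I)*2) = 6 + M*(10*I) = 6 + 10*I*M)
((-250 + 524) + y(w, -7)) - 758*548 = ((-250 + 524) + (6 + 10*9*(-7))) - 758*548 = (274 + (6 - 630)) - 415384 = (274 - 624) - 415384 = -350 - 415384 = -415734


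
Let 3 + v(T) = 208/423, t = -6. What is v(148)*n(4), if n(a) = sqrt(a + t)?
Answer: -1061*I*sqrt(2)/423 ≈ -3.5472*I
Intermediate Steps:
n(a) = sqrt(-6 + a) (n(a) = sqrt(a - 6) = sqrt(-6 + a))
v(T) = -1061/423 (v(T) = -3 + 208/423 = -1061/423)
v(148)*n(4) = -1061*sqrt(-6 + 4)/423 = -1061*I*sqrt(2)/423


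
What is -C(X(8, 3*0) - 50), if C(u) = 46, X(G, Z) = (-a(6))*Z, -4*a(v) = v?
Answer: -46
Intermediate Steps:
a(v) = -v/4
X(G, Z) = 3*Z/2 (X(G, Z) = (-(-1)*6/4)*Z = (-1*(-3/2))*Z = 3*Z/2)
-C(X(8, 3*0) - 50) = -1*46 = -46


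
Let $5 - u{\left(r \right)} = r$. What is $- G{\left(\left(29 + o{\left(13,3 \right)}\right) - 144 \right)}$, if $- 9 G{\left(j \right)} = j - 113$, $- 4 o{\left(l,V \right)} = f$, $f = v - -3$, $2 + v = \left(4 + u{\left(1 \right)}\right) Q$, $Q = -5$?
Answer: $- \frac{97}{4} \approx -24.25$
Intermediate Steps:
$u{\left(r \right)} = 5 - r$
$v = -42$ ($v = -2 + \left(4 + \left(5 - 1\right)\right) \left(-5\right) = -2 + \left(4 + 4\right) \left(-5\right) = -2 + 8 \left(-5\right) = -2 - 40 = -42$)
$f = -39$ ($f = -42 - -3 = -42 + 3 = -39$)
$o{\left(l,V \right)} = \frac{39}{4}$ ($o{\left(l,V \right)} = \left(- \frac{1}{4}\right) \left(-39\right) = \frac{39}{4}$)
$G{\left(j \right)} = \frac{113}{9} - \frac{j}{9}$ ($G{\left(j \right)} = - \frac{j - 113}{9} = - \frac{-113 + j}{9} = \frac{113}{9} - \frac{j}{9}$)
$- G{\left(\left(29 + o{\left(13,3 \right)}\right) - 144 \right)} = - (\frac{113}{9} - \frac{\left(29 + \frac{39}{4}\right) - 144}{9}) = - (\frac{113}{9} - \frac{\frac{155}{4} - 144}{9}) = - (\frac{113}{9} - - \frac{421}{36}) = - (\frac{113}{9} + \frac{421}{36}) = \left(-1\right) \frac{97}{4} = - \frac{97}{4}$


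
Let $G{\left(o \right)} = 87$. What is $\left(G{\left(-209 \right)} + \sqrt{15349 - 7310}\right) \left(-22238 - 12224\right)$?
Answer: $-2998194 - 34462 \sqrt{8039} \approx -6.0881 \cdot 10^{6}$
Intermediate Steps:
$\left(G{\left(-209 \right)} + \sqrt{15349 - 7310}\right) \left(-22238 - 12224\right) = \left(87 + \sqrt{15349 - 7310}\right) \left(-22238 - 12224\right) = \left(87 + \sqrt{8039}\right) \left(-34462\right) = -2998194 - 34462 \sqrt{8039}$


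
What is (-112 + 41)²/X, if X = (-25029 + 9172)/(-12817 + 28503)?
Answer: -79073126/15857 ≈ -4986.6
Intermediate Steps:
X = -15857/15686 ≈ -1.0109
(-112 + 41)²/X = (-112 + 41)²/(-15857/15686) = (-71)²*(-15686/15857) = 5041*(-15686/15857) = -79073126/15857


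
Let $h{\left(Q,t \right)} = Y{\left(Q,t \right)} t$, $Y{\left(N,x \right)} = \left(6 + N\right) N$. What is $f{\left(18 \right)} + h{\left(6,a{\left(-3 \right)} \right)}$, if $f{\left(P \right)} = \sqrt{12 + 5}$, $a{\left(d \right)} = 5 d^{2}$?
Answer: $3240 + \sqrt{17} \approx 3244.1$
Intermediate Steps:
$f{\left(P \right)} = \sqrt{17}$
$Y{\left(N,x \right)} = N \left(6 + N\right)$
$h{\left(Q,t \right)} = Q t \left(6 + Q\right)$ ($h{\left(Q,t \right)} = Q \left(6 + Q\right) t = Q t \left(6 + Q\right)$)
$f{\left(18 \right)} + h{\left(6,a{\left(-3 \right)} \right)} = \sqrt{17} + 6 \cdot 5 \left(-3\right)^{2} \left(6 + 6\right) = \sqrt{17} + 6 \cdot 5 \cdot 9 \cdot 12 = \sqrt{17} + 6 \cdot 45 \cdot 12 = \sqrt{17} + 3240 = 3240 + \sqrt{17}$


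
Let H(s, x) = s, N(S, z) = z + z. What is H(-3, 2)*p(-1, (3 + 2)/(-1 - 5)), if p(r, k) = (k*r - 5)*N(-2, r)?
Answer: -25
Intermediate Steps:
N(S, z) = 2*z
p(r, k) = 2*r*(-5 + k*r) (p(r, k) = (k*r - 5)*(2*r) = (-5 + k*r)*(2*r) = 2*r*(-5 + k*r))
H(-3, 2)*p(-1, (3 + 2)/(-1 - 5)) = -6*(-1)*(-5 + ((3 + 2)/(-1 - 5))*(-1)) = -6*(-1)*(-5 + (5/(-6))*(-1)) = -6*(-1)*(-5 + (5*(-1/6))*(-1)) = -6*(-1)*(-5 - 5/6*(-1)) = -6*(-1)*(-5 + 5/6) = -6*(-1)*(-25)/6 = -3*25/3 = -25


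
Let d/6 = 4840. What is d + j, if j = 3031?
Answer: 32071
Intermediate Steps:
d = 29040 (d = 6*4840 = 29040)
d + j = 29040 + 3031 = 32071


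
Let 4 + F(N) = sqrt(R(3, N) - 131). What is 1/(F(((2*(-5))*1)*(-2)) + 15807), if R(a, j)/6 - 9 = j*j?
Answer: 15803/249732486 - sqrt(2323)/249732486 ≈ 6.3087e-5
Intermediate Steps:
R(a, j) = 54 + 6*j**2 (R(a, j) = 54 + 6*(j*j) = 54 + 6*j**2)
F(N) = -4 + sqrt(-77 + 6*N**2) (F(N) = -4 + sqrt((54 + 6*N**2) - 131) = -4 + sqrt(-77 + 6*N**2))
1/(F(((2*(-5))*1)*(-2)) + 15807) = 1/((-4 + sqrt(-77 + 6*(((2*(-5))*1)*(-2))**2)) + 15807) = 1/((-4 + sqrt(-77 + 6*(-10*1*(-2))**2)) + 15807) = 1/((-4 + sqrt(-77 + 6*(-10*(-2))**2)) + 15807) = 1/((-4 + sqrt(-77 + 6*20**2)) + 15807) = 1/((-4 + sqrt(-77 + 6*400)) + 15807) = 1/((-4 + sqrt(-77 + 2400)) + 15807) = 1/((-4 + sqrt(2323)) + 15807) = 1/(15803 + sqrt(2323))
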